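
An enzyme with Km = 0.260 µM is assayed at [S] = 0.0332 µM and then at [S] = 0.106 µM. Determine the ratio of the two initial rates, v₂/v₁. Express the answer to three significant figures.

2.56

The fractional saturations are [S]/(Km+[S]) = 0.0332/0.2932 = 0.1132 and 0.106/0.3660 = 0.2896.
v₂/v₁ is just their ratio: 0.2896/0.1132 = 2.56.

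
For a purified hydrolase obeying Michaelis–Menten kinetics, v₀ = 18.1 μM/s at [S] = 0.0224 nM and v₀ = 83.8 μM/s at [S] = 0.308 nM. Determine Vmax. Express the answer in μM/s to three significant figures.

117 μM/s

From v = Vmax[S]/(Km+[S]), each point gives Vmax = v(Km+[S])/[S].
Equating: 18.1(Km+0.0224)/0.0224 = 83.8(Km+0.308)/0.308.
808.0·Km + 18.1 = 272.1·Km + 83.8, so (808.0 − 272.1)·Km = 83.8 − 18.1.
Km = 65.70/536.0 = 0.123 nM; then Vmax = 18.1(0.123+0.0224)/0.0224 = 117 μM/s.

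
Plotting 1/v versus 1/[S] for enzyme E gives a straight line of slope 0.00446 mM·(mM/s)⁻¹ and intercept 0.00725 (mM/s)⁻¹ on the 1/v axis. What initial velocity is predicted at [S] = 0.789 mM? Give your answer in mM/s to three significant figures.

77.5 mM/s

The y-intercept is 1/Vmax, so Vmax = 1/0.00725 = 138 mM/s.
The slope is Km/Vmax, so Km = 0.00446 × 138 = 0.615 mM.
Then v = 138 × 0.789/(0.615 + 0.789) = 77.5 mM/s.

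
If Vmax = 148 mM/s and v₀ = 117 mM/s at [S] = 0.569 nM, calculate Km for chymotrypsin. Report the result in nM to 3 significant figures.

0.151 nM

From v = Vmax[S]/(Km+[S]), Km = [S](Vmax − v)/v.
Km = 0.569 × (148 − 117) / 117 = 17.64/117 = 0.151 nM.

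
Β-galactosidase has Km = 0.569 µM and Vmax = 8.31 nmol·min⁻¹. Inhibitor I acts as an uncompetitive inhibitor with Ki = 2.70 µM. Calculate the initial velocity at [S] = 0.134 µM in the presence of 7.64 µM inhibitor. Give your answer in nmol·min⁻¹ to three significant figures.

1.03 nmol·min⁻¹

α = 1 + [I]/Ki = 1 + 7.64/2.70 = 3.830.
For an uncompetitive inhibitor, both parameters are divided by α, giving Vmax/α and Km/α: Km,app = 0.149 µM, Vmax,app = 2.17 nmol·min⁻¹.
v = Vmax,app·[S]/(Km,app + [S]) = 2.17 × 0.134/(0.149 + 0.134) = 1.03 nmol·min⁻¹.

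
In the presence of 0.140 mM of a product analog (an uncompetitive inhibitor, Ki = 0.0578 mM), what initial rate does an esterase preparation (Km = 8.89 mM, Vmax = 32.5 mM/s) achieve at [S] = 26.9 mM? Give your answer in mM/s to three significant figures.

8.66 mM/s

α = 1 + [I]/Ki = 1 + 0.140/0.0578 = 3.422.
For an uncompetitive inhibitor, both parameters are divided by α, giving Vmax/α and Km/α: Km,app = 2.60 mM, Vmax,app = 9.50 mM/s.
v = Vmax,app·[S]/(Km,app + [S]) = 9.50 × 26.9/(2.60 + 26.9) = 8.66 mM/s.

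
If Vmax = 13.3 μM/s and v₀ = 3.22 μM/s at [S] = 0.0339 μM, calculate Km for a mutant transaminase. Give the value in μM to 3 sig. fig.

v/Vmax = 3.22/13.3 = 0.2421 = [S]/(Km+[S]).
So Km + [S] = [S]/0.2421 = 0.1400 μM, giving Km = 0.1400 − 0.0339 = 0.106 μM.

0.106 μM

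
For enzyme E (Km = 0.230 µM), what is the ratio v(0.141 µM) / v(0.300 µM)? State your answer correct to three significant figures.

Since Vmax cancels, v₂/v₁ = [S]₂(Km+[S]₁) / [S]₁(Km+[S]₂).
= 0.141×(0.230+0.300) / (0.300×(0.230+0.141)) = 0.07473/0.1113 = 0.671.

0.671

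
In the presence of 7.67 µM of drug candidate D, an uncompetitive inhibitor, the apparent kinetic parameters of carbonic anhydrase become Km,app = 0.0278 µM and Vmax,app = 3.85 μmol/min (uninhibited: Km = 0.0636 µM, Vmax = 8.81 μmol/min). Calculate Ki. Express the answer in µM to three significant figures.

5.95 µM

Uncompetitive: Vmax,app = Vmax/α (and Km,app = Km/α) with α = 1 + [I]/Ki.
α = Vmax/Vmax,app = 8.81/3.85 = 2.288.
Ki = [I]/(α − 1) = 7.67/1.288 = 5.95 µM.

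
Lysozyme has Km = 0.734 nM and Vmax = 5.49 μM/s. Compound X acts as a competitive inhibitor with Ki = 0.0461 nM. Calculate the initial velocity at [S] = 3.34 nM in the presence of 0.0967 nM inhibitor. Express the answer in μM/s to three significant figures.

α = 1 + [I]/Ki = 1 + 0.0967/0.0461 = 3.098.
For a competitive inhibitor, Vmax is unchanged and the apparent Km becomes α·Km: Km,app = 2.27 nM, Vmax,app = 5.49 μM/s.
v = Vmax,app·[S]/(Km,app + [S]) = 5.49 × 3.34/(2.27 + 3.34) = 3.27 μM/s.

3.27 μM/s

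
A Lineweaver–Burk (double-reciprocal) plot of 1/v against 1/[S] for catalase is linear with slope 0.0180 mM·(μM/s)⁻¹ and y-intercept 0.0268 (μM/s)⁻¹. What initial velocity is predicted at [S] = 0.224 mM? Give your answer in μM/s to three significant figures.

9.33 μM/s

The y-intercept is 1/Vmax, so Vmax = 1/0.0268 = 37.3 μM/s.
The slope is Km/Vmax, so Km = 0.0180 × 37.3 = 0.672 mM.
Then v = 37.3 × 0.224/(0.672 + 0.224) = 9.33 μM/s.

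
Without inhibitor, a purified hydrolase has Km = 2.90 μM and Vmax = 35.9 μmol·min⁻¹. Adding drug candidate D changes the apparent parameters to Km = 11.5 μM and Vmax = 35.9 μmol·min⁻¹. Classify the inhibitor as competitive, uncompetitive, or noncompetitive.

competitive

Km increases (2.90 → 11.5 μM) while Vmax is unchanged — the hallmark of competitive inhibition.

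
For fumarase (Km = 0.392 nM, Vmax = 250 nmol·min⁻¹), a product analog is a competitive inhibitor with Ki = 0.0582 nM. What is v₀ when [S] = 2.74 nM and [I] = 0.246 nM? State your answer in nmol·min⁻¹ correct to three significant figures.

α = 1 + [I]/Ki = 1 + 0.246/0.0582 = 5.227.
For a competitive inhibitor, Vmax is unchanged and the apparent Km becomes α·Km: Km,app = 2.05 nM, Vmax,app = 250 nmol·min⁻¹.
v = Vmax,app·[S]/(Km,app + [S]) = 250 × 2.74/(2.05 + 2.74) = 143 nmol·min⁻¹.

143 nmol·min⁻¹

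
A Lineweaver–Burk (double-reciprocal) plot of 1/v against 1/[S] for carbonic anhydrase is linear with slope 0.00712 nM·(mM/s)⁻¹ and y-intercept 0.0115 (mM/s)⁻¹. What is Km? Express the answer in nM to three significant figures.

0.619 nM

y-intercept = 1/Vmax ⇒ Vmax = 87.0 mM/s; slope = Km/Vmax ⇒ Km = slope × Vmax.
Km = 0.00712 × 87.0 = 0.619 nM.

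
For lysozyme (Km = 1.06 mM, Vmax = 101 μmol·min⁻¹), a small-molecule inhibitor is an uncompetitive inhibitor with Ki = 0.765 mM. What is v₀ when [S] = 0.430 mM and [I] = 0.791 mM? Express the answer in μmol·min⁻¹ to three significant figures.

22.4 μmol·min⁻¹

With α = 1 + [I]/Ki = 1 + 0.791/0.765 = 2.034, the uncompetitive rate law is v = (Vmax/α)·[S] / (Km/α + [S]).
v = (101/2.034)×0.430 / (1.06/2.034 + 0.430) = 21.35/0.9511 = 22.4 μmol·min⁻¹.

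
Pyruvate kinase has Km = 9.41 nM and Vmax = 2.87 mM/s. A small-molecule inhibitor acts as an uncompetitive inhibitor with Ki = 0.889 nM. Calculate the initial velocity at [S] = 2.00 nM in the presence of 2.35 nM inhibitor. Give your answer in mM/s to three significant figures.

α = 1 + [I]/Ki = 1 + 2.35/0.889 = 3.643.
For an uncompetitive inhibitor, both parameters are divided by α, giving Vmax/α and Km/α: Km,app = 2.58 nM, Vmax,app = 0.788 mM/s.
v = Vmax,app·[S]/(Km,app + [S]) = 0.788 × 2.00/(2.58 + 2.00) = 0.344 mM/s.

0.344 mM/s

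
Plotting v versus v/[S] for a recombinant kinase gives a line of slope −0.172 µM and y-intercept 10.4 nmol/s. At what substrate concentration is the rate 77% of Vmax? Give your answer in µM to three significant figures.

The Eadie–Hofstee slope gives Km = 0.172 µM (slope = −Km).
v/Vmax = [S]/(Km+[S]) = 0.77 ⇒ [S] = Km·0.77/(1−0.77) = 0.172 × 3.348 = 0.576 µM.

0.576 µM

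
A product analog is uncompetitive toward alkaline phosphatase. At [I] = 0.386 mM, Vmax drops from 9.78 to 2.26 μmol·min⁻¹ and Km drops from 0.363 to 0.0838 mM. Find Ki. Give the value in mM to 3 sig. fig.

Uncompetitive: Vmax,app = Vmax/α (and Km,app = Km/α) with α = 1 + [I]/Ki.
α = Vmax/Vmax,app = 9.78/2.26 = 4.327.
Ki = [I]/(α − 1) = 0.386/3.327 = 0.116 mM.

0.116 mM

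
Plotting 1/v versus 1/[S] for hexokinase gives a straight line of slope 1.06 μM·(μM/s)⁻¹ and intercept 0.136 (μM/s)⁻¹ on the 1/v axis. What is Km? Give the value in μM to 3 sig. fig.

7.79 μM

y-intercept = 1/Vmax ⇒ Vmax = 7.35 μM/s; slope = Km/Vmax ⇒ Km = slope × Vmax.
Km = 1.06 × 7.35 = 7.79 μM.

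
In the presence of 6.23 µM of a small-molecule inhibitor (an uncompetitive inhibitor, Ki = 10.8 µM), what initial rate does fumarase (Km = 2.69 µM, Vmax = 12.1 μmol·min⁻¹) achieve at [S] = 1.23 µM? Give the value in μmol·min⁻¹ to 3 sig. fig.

With α = 1 + [I]/Ki = 1 + 6.23/10.8 = 1.577, the uncompetitive rate law is v = (Vmax/α)·[S] / (Km/α + [S]).
v = (12.1/1.577)×1.23 / (2.69/1.577 + 1.23) = 9.438/2.936 = 3.21 μmol·min⁻¹.

3.21 μmol·min⁻¹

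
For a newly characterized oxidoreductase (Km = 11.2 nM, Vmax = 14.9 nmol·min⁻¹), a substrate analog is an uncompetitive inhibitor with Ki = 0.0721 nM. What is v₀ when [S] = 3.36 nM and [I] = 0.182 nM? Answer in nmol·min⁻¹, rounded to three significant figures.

α = 1 + [I]/Ki = 1 + 0.182/0.0721 = 3.524.
For an uncompetitive inhibitor, both parameters are divided by α, giving Vmax/α and Km/α: Km,app = 3.18 nM, Vmax,app = 4.23 nmol·min⁻¹.
v = Vmax,app·[S]/(Km,app + [S]) = 4.23 × 3.36/(3.18 + 3.36) = 2.17 nmol·min⁻¹.

2.17 nmol·min⁻¹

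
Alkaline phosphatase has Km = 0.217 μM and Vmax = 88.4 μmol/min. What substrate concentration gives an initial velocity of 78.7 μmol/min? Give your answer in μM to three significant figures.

Rearranging v = Vmax[S]/(Km+[S]) gives [S] = Km·v/(Vmax − v).
[S] = 0.217 × 78.7 / (88.4 − 78.7) = 17.08/9.700 = 1.76 μM.

1.76 μM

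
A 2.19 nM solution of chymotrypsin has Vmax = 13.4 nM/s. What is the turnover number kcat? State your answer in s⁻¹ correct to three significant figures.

kcat = Vmax/[E]total = 13.4 nM/s / 2.19 nM = 6.12 s⁻¹.

6.12 s⁻¹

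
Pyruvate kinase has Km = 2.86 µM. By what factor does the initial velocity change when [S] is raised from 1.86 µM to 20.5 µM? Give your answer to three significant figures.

2.23

The fractional saturations are [S]/(Km+[S]) = 1.86/4.720 = 0.3941 and 20.5/23.36 = 0.8776.
v₂/v₁ is just their ratio: 0.8776/0.3941 = 2.23.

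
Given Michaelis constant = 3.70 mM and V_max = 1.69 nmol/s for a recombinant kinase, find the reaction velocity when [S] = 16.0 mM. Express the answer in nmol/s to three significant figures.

v = Vmax·[S]/(Km + [S]) = 1.69 × 16.0 / (3.70 + 16.0)
  = 27.04 / 19.70 = 1.37 nmol/s.

1.37 nmol/s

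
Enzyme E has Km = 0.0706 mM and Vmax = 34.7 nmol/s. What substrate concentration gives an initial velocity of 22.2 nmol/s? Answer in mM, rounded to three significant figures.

The required fractional saturation is v/Vmax = 22.2/34.7 = 0.6398.
Then [S]/(Km+[S]) = 0.6398 ⇒ [S] = 0.0706 × 0.6398/(1 − 0.6398) = 0.125 mM.

0.125 mM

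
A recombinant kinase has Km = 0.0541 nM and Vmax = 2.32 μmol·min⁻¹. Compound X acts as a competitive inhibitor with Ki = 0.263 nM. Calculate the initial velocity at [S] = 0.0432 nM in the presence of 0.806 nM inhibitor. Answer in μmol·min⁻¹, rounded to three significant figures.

0.381 μmol·min⁻¹

α = 1 + [I]/Ki = 1 + 0.806/0.263 = 4.065.
For a competitive inhibitor, Vmax is unchanged and the apparent Km becomes α·Km: Km,app = 0.220 nM, Vmax,app = 2.32 μmol·min⁻¹.
v = Vmax,app·[S]/(Km,app + [S]) = 2.32 × 0.0432/(0.220 + 0.0432) = 0.381 μmol·min⁻¹.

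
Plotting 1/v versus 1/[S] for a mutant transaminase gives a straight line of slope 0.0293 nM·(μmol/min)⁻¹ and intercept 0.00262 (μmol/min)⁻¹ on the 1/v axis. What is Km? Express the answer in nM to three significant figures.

11.2 nM

y-intercept = 1/Vmax ⇒ Vmax = 382 μmol/min; slope = Km/Vmax ⇒ Km = slope × Vmax.
Km = 0.0293 × 382 = 11.2 nM.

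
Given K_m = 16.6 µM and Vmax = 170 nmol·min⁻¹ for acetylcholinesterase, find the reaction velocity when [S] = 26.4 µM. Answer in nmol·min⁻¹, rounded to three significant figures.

104 nmol·min⁻¹

[S]/(Km+[S]) = 26.4/43.00 = 0.6140, the fractional saturation.
v = 0.6140 × Vmax = 0.6140 × 170 = 104 nmol·min⁻¹.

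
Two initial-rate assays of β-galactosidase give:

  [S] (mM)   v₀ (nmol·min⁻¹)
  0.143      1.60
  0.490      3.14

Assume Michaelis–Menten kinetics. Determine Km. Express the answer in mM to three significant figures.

From v = Vmax[S]/(Km+[S]), each point gives Vmax = v(Km+[S])/[S].
Equating: 1.60(Km+0.143)/0.143 = 3.14(Km+0.490)/0.490.
11.19·Km + 1.60 = 6.408·Km + 3.14, so (11.19 − 6.408)·Km = 3.14 − 1.60.
Km = 1.540/4.781 = 0.322 mM; then Vmax = 1.60(0.322+0.143)/0.143 = 5.20 nmol·min⁻¹.

0.322 mM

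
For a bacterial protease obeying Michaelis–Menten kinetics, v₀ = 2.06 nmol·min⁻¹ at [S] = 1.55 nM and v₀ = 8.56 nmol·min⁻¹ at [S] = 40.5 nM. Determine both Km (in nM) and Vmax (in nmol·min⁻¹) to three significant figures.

Km = 5.82 nM; Vmax = 9.79 nmol·min⁻¹

In reciprocal form, 1/v = (Km/Vmax)·(1/[S]) + 1/Vmax. The two points give (1/[S], 1/v) = (0.6452, 0.4854) and (0.02469, 0.1168).
Slope = (0.4854 − 0.1168)/(0.6452 − 0.02469) = 0.5941; intercept = 0.4854 − 0.5941×0.6452 = 0.1022.
Vmax = 1/intercept = 9.79 nmol·min⁻¹; Km = slope × Vmax = 0.5941 × 9.79 = 5.82 nM.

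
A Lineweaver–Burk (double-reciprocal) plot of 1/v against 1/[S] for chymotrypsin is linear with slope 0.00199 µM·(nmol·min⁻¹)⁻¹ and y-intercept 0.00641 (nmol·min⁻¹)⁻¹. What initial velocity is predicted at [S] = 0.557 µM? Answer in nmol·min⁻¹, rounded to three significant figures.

100 nmol·min⁻¹

The y-intercept is 1/Vmax, so Vmax = 1/0.00641 = 156 nmol·min⁻¹.
The slope is Km/Vmax, so Km = 0.00199 × 156 = 0.310 µM.
Then v = 156 × 0.557/(0.310 + 0.557) = 100 nmol·min⁻¹.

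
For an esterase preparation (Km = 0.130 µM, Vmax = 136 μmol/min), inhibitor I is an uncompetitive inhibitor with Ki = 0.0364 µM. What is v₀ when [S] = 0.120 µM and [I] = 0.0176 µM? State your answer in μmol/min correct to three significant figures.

With α = 1 + [I]/Ki = 1 + 0.0176/0.0364 = 1.484, the uncompetitive rate law is v = (Vmax/α)·[S] / (Km/α + [S]).
v = (136/1.484)×0.120 / (0.130/1.484 + 0.120) = 11.00/0.2076 = 53.0 μmol/min.

53.0 μmol/min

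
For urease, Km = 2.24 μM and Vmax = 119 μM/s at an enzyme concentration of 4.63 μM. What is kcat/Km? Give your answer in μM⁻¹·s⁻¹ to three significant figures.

kcat = Vmax/[E]total = 119/4.63 = 25.7 s⁻¹.
kcat/Km = 25.7/2.24 = 11.5 μM⁻¹·s⁻¹.

11.5 μM⁻¹·s⁻¹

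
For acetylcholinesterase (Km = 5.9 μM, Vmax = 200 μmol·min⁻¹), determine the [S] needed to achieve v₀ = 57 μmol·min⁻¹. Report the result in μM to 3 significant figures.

2.35 μM

The required fractional saturation is v/Vmax = 57/200 = 0.2850.
Then [S]/(Km+[S]) = 0.2850 ⇒ [S] = 5.9 × 0.2850/(1 − 0.2850) = 2.35 μM.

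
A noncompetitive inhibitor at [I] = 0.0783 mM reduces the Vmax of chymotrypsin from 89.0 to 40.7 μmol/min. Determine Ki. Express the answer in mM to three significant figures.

0.0660 mM

Noncompetitive: Vmax,app = Vmax/α with α = 1 + [I]/Ki.
α = Vmax/Vmax,app = 89.0/40.7 = 2.187.
Since α = 1 + [I]/Ki, [I]/Ki = 2.187 − 1 = 1.187 and Ki = 0.0783/1.187 = 0.0660 mM.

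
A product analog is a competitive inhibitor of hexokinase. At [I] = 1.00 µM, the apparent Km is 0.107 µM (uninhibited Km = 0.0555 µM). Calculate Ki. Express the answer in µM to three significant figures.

Competitive: Km,app = α·Km with α = 1 + [I]/Ki.
α = Km,app/Km = 0.107/0.0555 = 1.928.
Since α = 1 + [I]/Ki, [I]/Ki = 1.928 − 1 = 0.9279 and Ki = 1.00/0.9279 = 1.08 µM.

1.08 µM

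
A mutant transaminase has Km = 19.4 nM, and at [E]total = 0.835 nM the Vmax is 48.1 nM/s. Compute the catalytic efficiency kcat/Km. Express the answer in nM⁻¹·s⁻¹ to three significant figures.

2.97 nM⁻¹·s⁻¹

kcat = Vmax/[E]total = 48.1/0.835 = 57.6 s⁻¹.
kcat/Km = 57.6/19.4 = 2.97 nM⁻¹·s⁻¹.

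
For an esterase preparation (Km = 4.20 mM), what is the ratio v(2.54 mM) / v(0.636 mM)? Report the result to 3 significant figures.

The fractional saturations are [S]/(Km+[S]) = 0.636/4.836 = 0.1315 and 2.54/6.740 = 0.3769.
v₂/v₁ is just their ratio: 0.3769/0.1315 = 2.87.

2.87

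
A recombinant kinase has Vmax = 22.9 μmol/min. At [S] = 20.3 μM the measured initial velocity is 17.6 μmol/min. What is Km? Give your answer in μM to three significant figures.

From v = Vmax[S]/(Km+[S]), Km = [S](Vmax − v)/v.
Km = 20.3 × (22.9 − 17.6) / 17.6 = 107.6/17.6 = 6.11 μM.

6.11 μM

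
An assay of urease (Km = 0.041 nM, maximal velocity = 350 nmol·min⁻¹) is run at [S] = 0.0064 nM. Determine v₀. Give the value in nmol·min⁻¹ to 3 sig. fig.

47.3 nmol·min⁻¹

v = Vmax·[S]/(Km + [S]) = 350 × 0.0064 / (0.041 + 0.0064)
  = 2.240 / 0.04740 = 47.3 nmol·min⁻¹.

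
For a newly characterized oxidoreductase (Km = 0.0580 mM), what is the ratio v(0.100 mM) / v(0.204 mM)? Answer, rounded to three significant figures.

0.813

The fractional saturations are [S]/(Km+[S]) = 0.204/0.2620 = 0.7786 and 0.100/0.1580 = 0.6329.
v₂/v₁ is just their ratio: 0.6329/0.7786 = 0.813.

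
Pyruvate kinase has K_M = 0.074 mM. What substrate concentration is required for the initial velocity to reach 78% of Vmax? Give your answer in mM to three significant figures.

0.262 mM

v/Vmax = [S]/(Km+[S]) = 0.78, so [S] = Km·0.78/(1 − 0.78) = 0.074 × 3.545.
[S] = 0.262 mM.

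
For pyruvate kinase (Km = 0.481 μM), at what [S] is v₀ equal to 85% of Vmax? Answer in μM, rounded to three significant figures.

2.73 μM

v/Vmax = [S]/(Km+[S]) = 0.85, so [S] = Km·0.85/(1 − 0.85) = 0.481 × 5.667.
[S] = 2.73 μM.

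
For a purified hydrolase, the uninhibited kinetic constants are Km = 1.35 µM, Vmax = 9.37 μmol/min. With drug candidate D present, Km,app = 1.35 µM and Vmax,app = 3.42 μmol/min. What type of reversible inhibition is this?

noncompetitive

Vmax decreases (9.37 → 3.42 μmol/min) while Km is unchanged — pure noncompetitive inhibition.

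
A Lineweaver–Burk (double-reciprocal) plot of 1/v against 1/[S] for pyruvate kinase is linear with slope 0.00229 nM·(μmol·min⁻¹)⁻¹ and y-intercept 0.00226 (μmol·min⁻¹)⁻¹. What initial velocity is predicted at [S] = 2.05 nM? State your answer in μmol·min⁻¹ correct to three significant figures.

The y-intercept is 1/Vmax, so Vmax = 1/0.00226 = 442 μmol·min⁻¹.
The slope is Km/Vmax, so Km = 0.00229 × 442 = 1.01 nM.
Then v = 442 × 2.05/(1.01 + 2.05) = 296 μmol·min⁻¹.

296 μmol·min⁻¹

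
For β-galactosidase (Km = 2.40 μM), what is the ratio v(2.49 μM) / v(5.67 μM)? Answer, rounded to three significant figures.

0.725

Since Vmax cancels, v₂/v₁ = [S]₂(Km+[S]₁) / [S]₁(Km+[S]₂).
= 2.49×(2.40+5.67) / (5.67×(2.40+2.49)) = 20.09/27.73 = 0.725.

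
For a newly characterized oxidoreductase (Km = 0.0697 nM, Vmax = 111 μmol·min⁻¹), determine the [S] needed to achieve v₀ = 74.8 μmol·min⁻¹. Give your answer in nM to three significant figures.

Rearranging v = Vmax[S]/(Km+[S]) gives [S] = Km·v/(Vmax − v).
[S] = 0.0697 × 74.8 / (111 − 74.8) = 5.214/36.20 = 0.144 nM.

0.144 nM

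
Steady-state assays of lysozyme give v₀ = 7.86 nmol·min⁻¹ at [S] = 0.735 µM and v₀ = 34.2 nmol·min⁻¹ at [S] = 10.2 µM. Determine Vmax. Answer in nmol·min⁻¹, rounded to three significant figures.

From v = Vmax[S]/(Km+[S]), each point gives Vmax = v(Km+[S])/[S].
Equating: 7.86(Km+0.735)/0.735 = 34.2(Km+10.2)/10.2.
10.69·Km + 7.86 = 3.353·Km + 34.2, so (10.69 − 3.353)·Km = 34.2 − 7.86.
Km = 26.34/7.341 = 3.59 µM; then Vmax = 7.86(3.59+0.735)/0.735 = 46.2 nmol·min⁻¹.

46.2 nmol·min⁻¹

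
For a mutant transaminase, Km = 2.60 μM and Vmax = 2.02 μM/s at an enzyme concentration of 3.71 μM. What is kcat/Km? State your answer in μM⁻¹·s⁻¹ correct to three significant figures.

kcat = Vmax/[E]total = 2.02/3.71 = 0.544 s⁻¹.
kcat/Km = 0.544/2.60 = 0.209 μM⁻¹·s⁻¹.

0.209 μM⁻¹·s⁻¹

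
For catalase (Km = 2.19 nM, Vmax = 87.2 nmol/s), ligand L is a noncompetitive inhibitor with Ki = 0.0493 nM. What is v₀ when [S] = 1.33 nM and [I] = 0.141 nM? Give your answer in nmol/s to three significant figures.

With α = 1 + [I]/Ki = 1 + 0.141/0.0493 = 3.860, the noncompetitive rate law is v = (Vmax/α)·[S] / (Km + [S]).
v = (87.2/3.860)×1.33 / (2.19 + 1.33) = 30.05/3.520 = 8.54 nmol/s.

8.54 nmol/s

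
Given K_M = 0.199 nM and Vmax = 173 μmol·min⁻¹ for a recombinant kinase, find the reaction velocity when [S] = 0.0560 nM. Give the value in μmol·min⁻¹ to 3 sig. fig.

[S]/(Km+[S]) = 0.0560/0.2550 = 0.2196, the fractional saturation.
v = 0.2196 × Vmax = 0.2196 × 173 = 38.0 μmol·min⁻¹.

38.0 μmol·min⁻¹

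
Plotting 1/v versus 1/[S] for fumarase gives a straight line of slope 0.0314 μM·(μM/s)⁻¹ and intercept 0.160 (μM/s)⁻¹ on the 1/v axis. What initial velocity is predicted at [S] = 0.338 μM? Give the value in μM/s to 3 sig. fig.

The y-intercept is 1/Vmax, so Vmax = 1/0.160 = 6.25 μM/s.
The slope is Km/Vmax, so Km = 0.0314 × 6.25 = 0.196 μM.
Then v = 6.25 × 0.338/(0.196 + 0.338) = 3.95 μM/s.

3.95 μM/s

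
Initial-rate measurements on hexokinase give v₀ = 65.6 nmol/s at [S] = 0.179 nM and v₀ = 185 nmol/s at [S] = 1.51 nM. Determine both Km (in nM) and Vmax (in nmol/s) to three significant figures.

Km = 0.489 nM; Vmax = 245 nmol/s

From v = Vmax[S]/(Km+[S]), each point gives Vmax = v(Km+[S])/[S].
Equating: 65.6(Km+0.179)/0.179 = 185(Km+1.51)/1.51.
366.5·Km + 65.6 = 122.5·Km + 185, so (366.5 − 122.5)·Km = 185 − 65.6.
Km = 119.4/244.0 = 0.489 nM; then Vmax = 65.6(0.489+0.179)/0.179 = 245 nmol/s.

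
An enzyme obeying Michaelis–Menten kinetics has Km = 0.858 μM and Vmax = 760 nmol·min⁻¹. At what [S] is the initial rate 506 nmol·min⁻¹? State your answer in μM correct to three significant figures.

Rearranging v = Vmax[S]/(Km+[S]) gives [S] = Km·v/(Vmax − v).
[S] = 0.858 × 506 / (760 − 506) = 434.1/254.0 = 1.71 μM.

1.71 μM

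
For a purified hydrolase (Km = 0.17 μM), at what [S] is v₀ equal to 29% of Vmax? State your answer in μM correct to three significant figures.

0.0694 μM

v/Vmax = [S]/(Km+[S]) = 0.29, so [S] = Km·0.29/(1 − 0.29) = 0.17 × 0.4085.
[S] = 0.0694 μM.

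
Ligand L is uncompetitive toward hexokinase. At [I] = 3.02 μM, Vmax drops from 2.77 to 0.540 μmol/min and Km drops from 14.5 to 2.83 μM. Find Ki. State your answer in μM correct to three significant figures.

Uncompetitive: Vmax,app = Vmax/α (and Km,app = Km/α) with α = 1 + [I]/Ki.
α = Vmax/Vmax,app = 2.77/0.540 = 5.130.
Ki = [I]/(α − 1) = 3.02/4.130 = 0.731 μM.

0.731 μM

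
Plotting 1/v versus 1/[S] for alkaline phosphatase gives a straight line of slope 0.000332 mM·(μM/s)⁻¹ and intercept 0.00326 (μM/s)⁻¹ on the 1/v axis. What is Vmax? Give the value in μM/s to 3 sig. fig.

The y-intercept of a Lineweaver–Burk plot equals 1/Vmax, so Vmax = 1/0.00326 = 307 μM/s.

307 μM/s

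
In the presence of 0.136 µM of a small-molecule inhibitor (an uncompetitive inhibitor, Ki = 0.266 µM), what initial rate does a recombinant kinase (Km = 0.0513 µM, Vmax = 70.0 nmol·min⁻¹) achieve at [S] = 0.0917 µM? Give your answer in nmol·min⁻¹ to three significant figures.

α = 1 + [I]/Ki = 1 + 0.136/0.266 = 1.511.
For an uncompetitive inhibitor, both parameters are divided by α, giving Vmax/α and Km/α: Km,app = 0.0339 µM, Vmax,app = 46.3 nmol·min⁻¹.
v = Vmax,app·[S]/(Km,app + [S]) = 46.3 × 0.0917/(0.0339 + 0.0917) = 33.8 nmol·min⁻¹.

33.8 nmol·min⁻¹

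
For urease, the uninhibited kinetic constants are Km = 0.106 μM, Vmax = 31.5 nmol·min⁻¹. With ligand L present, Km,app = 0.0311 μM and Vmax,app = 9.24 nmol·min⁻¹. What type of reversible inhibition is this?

uncompetitive

Both Km and Vmax decrease by the same factor (~3.41-fold) — characteristic of uncompetitive inhibition.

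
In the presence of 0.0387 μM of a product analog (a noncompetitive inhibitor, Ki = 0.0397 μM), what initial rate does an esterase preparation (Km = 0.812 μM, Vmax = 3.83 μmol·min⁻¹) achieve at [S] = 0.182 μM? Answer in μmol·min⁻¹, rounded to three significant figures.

α = 1 + [I]/Ki = 1 + 0.0387/0.0397 = 1.975.
For a noncompetitive inhibitor, Vmax is reduced to Vmax/α while Km is unchanged: Km,app = 0.812 μM, Vmax,app = 1.94 μmol·min⁻¹.
v = Vmax,app·[S]/(Km,app + [S]) = 1.94 × 0.182/(0.812 + 0.182) = 0.355 μmol·min⁻¹.

0.355 μmol·min⁻¹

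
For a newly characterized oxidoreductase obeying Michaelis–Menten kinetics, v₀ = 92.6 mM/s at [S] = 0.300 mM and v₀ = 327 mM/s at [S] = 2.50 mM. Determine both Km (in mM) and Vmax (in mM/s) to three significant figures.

From v = Vmax[S]/(Km+[S]), each point gives Vmax = v(Km+[S])/[S].
Equating: 92.6(Km+0.300)/0.300 = 327(Km+2.50)/2.50.
308.7·Km + 92.6 = 130.8·Km + 327, so (308.7 − 130.8)·Km = 327 − 92.6.
Km = 234.4/177.9 = 1.32 mM; then Vmax = 92.6(1.32+0.300)/0.300 = 499 mM/s.

Km = 1.32 mM; Vmax = 499 mM/s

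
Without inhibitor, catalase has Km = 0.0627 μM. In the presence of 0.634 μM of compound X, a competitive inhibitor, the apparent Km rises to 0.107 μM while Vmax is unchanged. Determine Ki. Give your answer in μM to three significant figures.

0.897 μM

Competitive: Km,app = α·Km with α = 1 + [I]/Ki.
α = Km,app/Km = 0.107/0.0627 = 1.707.
Ki = [I]/(α − 1) = 0.634/0.7065 = 0.897 μM.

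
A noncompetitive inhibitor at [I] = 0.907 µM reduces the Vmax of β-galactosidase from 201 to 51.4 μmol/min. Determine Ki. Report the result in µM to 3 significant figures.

0.312 µM

Noncompetitive: Vmax,app = Vmax/α with α = 1 + [I]/Ki.
α = Vmax/Vmax,app = 201/51.4 = 3.911.
Ki = [I]/(α − 1) = 0.907/2.911 = 0.312 µM.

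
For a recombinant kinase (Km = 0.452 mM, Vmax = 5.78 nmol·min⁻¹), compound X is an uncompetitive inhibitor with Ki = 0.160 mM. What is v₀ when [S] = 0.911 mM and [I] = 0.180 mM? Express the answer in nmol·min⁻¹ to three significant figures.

2.21 nmol·min⁻¹

With α = 1 + [I]/Ki = 1 + 0.180/0.160 = 2.125, the uncompetitive rate law is v = (Vmax/α)·[S] / (Km/α + [S]).
v = (5.78/2.125)×0.911 / (0.452/2.125 + 0.911) = 2.478/1.124 = 2.21 nmol·min⁻¹.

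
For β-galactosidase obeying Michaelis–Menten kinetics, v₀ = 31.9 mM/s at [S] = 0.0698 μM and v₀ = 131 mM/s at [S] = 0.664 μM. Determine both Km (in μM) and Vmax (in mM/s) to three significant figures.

Km = 0.382 μM; Vmax = 206 mM/s

From v = Vmax[S]/(Km+[S]), each point gives Vmax = v(Km+[S])/[S].
Equating: 31.9(Km+0.0698)/0.0698 = 131(Km+0.664)/0.664.
457.0·Km + 31.9 = 197.3·Km + 131, so (457.0 − 197.3)·Km = 131 − 31.9.
Km = 99.10/259.7 = 0.382 μM; then Vmax = 31.9(0.382+0.0698)/0.0698 = 206 mM/s.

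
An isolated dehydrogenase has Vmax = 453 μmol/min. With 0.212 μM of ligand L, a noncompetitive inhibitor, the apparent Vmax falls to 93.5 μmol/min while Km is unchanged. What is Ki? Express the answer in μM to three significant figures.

0.0551 μM

Noncompetitive: Vmax,app = Vmax/α with α = 1 + [I]/Ki.
α = Vmax/Vmax,app = 453/93.5 = 4.845.
Ki = [I]/(α − 1) = 0.212/3.845 = 0.0551 μM.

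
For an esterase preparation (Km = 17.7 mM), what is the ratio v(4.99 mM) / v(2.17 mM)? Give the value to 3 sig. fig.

The fractional saturations are [S]/(Km+[S]) = 2.17/19.87 = 0.1092 and 4.99/22.69 = 0.2199.
v₂/v₁ is just their ratio: 0.2199/0.1092 = 2.01.

2.01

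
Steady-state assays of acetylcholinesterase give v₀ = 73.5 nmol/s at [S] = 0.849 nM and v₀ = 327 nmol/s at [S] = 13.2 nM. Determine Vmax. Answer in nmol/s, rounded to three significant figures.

429 nmol/s

In reciprocal form, 1/v = (Km/Vmax)·(1/[S]) + 1/Vmax. The two points give (1/[S], 1/v) = (1.178, 0.01361) and (0.07576, 0.003058).
Slope = (0.01361 − 0.003058)/(1.178 − 0.07576) = 0.009570; intercept = 0.01361 − 0.009570×1.178 = 0.002333.
Vmax = 1/intercept = 429 nmol/s; Km = slope × Vmax = 0.009570 × 429 = 4.10 nM.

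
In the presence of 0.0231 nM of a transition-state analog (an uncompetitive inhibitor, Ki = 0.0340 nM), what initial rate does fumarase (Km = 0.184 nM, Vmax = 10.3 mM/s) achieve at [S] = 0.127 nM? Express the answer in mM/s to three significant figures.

3.29 mM/s

With α = 1 + [I]/Ki = 1 + 0.0231/0.0340 = 1.679, the uncompetitive rate law is v = (Vmax/α)·[S] / (Km/α + [S]).
v = (10.3/1.679)×0.127 / (0.184/1.679 + 0.127) = 0.7789/0.2366 = 3.29 mM/s.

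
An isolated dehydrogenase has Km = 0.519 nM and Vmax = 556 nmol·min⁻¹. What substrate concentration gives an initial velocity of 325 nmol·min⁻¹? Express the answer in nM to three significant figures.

0.730 nM

Rearranging v = Vmax[S]/(Km+[S]) gives [S] = Km·v/(Vmax − v).
[S] = 0.519 × 325 / (556 − 325) = 168.7/231.0 = 0.730 nM.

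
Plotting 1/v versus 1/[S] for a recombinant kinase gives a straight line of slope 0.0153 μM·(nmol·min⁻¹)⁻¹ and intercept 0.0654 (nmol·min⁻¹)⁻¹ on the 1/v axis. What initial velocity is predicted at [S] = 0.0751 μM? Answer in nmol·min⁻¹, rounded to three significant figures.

3.72 nmol·min⁻¹

The y-intercept is 1/Vmax, so Vmax = 1/0.0654 = 15.3 nmol·min⁻¹.
The slope is Km/Vmax, so Km = 0.0153 × 15.3 = 0.234 μM.
Then v = 15.3 × 0.0751/(0.234 + 0.0751) = 3.72 nmol·min⁻¹.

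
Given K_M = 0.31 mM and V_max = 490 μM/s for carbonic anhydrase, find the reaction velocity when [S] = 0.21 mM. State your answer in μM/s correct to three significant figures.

v = Vmax·[S]/(Km + [S]) = 490 × 0.21 / (0.31 + 0.21)
  = 102.9 / 0.5200 = 198 μM/s.

198 μM/s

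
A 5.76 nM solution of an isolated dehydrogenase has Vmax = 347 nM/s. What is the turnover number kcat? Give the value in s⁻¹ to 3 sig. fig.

kcat = Vmax/[E]total = 347 nM/s / 5.76 nM = 60.2 s⁻¹.

60.2 s⁻¹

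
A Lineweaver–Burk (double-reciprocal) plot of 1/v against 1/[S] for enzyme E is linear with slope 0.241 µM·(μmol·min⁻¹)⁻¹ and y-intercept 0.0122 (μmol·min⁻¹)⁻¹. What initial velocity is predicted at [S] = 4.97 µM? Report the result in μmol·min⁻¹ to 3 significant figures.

16.5 μmol·min⁻¹

The y-intercept is 1/Vmax, so Vmax = 1/0.0122 = 82.0 μmol·min⁻¹.
The slope is Km/Vmax, so Km = 0.241 × 82.0 = 19.8 µM.
Then v = 82.0 × 4.97/(19.8 + 4.97) = 16.5 μmol·min⁻¹.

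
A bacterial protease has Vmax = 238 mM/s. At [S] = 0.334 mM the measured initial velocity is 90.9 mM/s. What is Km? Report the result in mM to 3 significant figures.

v/Vmax = 90.9/238 = 0.3819 = [S]/(Km+[S]).
So Km + [S] = [S]/0.3819 = 0.8745 mM, giving Km = 0.8745 − 0.334 = 0.540 mM.

0.540 mM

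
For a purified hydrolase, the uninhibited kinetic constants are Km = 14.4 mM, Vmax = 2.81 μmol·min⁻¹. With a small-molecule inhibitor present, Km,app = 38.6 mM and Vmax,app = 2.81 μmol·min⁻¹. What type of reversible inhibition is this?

Km increases (14.4 → 38.6 mM) while Vmax is unchanged — the hallmark of competitive inhibition.

competitive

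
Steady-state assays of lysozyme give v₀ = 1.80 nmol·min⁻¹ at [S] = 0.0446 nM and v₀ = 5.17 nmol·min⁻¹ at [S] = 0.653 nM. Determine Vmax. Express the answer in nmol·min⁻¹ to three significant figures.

In reciprocal form, 1/v = (Km/Vmax)·(1/[S]) + 1/Vmax. The two points give (1/[S], 1/v) = (22.42, 0.5556) and (1.531, 0.1934).
Slope = (0.5556 − 0.1934)/(22.42 − 1.531) = 0.01734; intercept = 0.5556 − 0.01734×22.42 = 0.1669.
Vmax = 1/intercept = 5.99 nmol·min⁻¹; Km = slope × Vmax = 0.01734 × 5.99 = 0.104 nM.

5.99 nmol·min⁻¹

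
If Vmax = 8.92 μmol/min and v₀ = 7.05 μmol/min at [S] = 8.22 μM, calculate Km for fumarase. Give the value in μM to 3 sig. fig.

2.18 μM

From v = Vmax[S]/(Km+[S]), Km = [S](Vmax − v)/v.
Km = 8.22 × (8.92 − 7.05) / 7.05 = 15.37/7.05 = 2.18 μM.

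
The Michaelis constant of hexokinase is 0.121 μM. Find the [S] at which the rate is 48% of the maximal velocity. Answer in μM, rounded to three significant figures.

0.112 μM

v/Vmax = [S]/(Km+[S]) = 0.48, so [S] = Km·0.48/(1 − 0.48) = 0.121 × 0.9231.
[S] = 0.112 μM.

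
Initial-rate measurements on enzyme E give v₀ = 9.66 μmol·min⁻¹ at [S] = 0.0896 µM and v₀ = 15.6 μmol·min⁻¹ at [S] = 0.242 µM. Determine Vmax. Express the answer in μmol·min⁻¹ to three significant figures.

24.4 μmol·min⁻¹

In reciprocal form, 1/v = (Km/Vmax)·(1/[S]) + 1/Vmax. The two points give (1/[S], 1/v) = (11.16, 0.1035) and (4.132, 0.06410).
Slope = (0.1035 − 0.06410)/(11.16 − 4.132) = 0.005608; intercept = 0.1035 − 0.005608×11.16 = 0.04093.
Vmax = 1/intercept = 24.4 μmol·min⁻¹; Km = slope × Vmax = 0.005608 × 24.4 = 0.137 µM.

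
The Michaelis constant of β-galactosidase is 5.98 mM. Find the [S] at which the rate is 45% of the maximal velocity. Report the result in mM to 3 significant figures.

4.89 mM

v/Vmax = [S]/(Km+[S]) = 0.45, so [S] = Km·0.45/(1 − 0.45) = 5.98 × 0.8182.
[S] = 4.89 mM.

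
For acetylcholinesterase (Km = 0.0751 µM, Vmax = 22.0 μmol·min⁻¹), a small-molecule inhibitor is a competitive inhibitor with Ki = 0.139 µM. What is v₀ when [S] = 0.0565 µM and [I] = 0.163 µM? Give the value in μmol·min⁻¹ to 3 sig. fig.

α = 1 + [I]/Ki = 1 + 0.163/0.139 = 2.173.
For a competitive inhibitor, Vmax is unchanged and the apparent Km becomes α·Km: Km,app = 0.163 µM, Vmax,app = 22.0 μmol·min⁻¹.
v = Vmax,app·[S]/(Km,app + [S]) = 22.0 × 0.0565/(0.163 + 0.0565) = 5.66 μmol·min⁻¹.

5.66 μmol·min⁻¹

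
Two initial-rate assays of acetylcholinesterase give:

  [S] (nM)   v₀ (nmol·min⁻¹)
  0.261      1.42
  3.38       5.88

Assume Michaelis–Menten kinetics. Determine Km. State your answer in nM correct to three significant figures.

In reciprocal form, 1/v = (Km/Vmax)·(1/[S]) + 1/Vmax. The two points give (1/[S], 1/v) = (3.831, 0.7042) and (0.2959, 0.1701).
Slope = (0.7042 − 0.1701)/(3.831 − 0.2959) = 0.1511; intercept = 0.7042 − 0.1511×3.831 = 0.1254.
Vmax = 1/intercept = 7.98 nmol·min⁻¹; Km = slope × Vmax = 0.1511 × 7.98 = 1.21 nM.

1.21 nM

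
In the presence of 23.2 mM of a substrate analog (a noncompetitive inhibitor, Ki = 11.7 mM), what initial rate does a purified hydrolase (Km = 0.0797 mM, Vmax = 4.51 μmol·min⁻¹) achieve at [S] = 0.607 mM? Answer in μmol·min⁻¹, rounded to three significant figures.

α = 1 + [I]/Ki = 1 + 23.2/11.7 = 2.983.
For a noncompetitive inhibitor, Vmax is reduced to Vmax/α while Km is unchanged: Km,app = 0.0797 mM, Vmax,app = 1.51 μmol·min⁻¹.
v = Vmax,app·[S]/(Km,app + [S]) = 1.51 × 0.607/(0.0797 + 0.607) = 1.34 μmol·min⁻¹.

1.34 μmol·min⁻¹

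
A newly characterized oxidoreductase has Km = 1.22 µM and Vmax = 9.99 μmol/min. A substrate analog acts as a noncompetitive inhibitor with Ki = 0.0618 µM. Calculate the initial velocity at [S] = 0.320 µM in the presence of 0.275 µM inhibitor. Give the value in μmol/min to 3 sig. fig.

α = 1 + [I]/Ki = 1 + 0.275/0.0618 = 5.450.
For a noncompetitive inhibitor, Vmax is reduced to Vmax/α while Km is unchanged: Km,app = 1.22 µM, Vmax,app = 1.83 μmol/min.
v = Vmax,app·[S]/(Km,app + [S]) = 1.83 × 0.320/(1.22 + 0.320) = 0.381 μmol/min.

0.381 μmol/min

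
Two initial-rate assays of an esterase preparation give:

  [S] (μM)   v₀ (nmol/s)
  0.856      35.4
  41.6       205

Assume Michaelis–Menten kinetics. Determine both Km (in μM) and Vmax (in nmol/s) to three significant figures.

Km = 4.66 μM; Vmax = 228 nmol/s

From v = Vmax[S]/(Km+[S]), each point gives Vmax = v(Km+[S])/[S].
Equating: 35.4(Km+0.856)/0.856 = 205(Km+41.6)/41.6.
41.36·Km + 35.4 = 4.928·Km + 205, so (41.36 − 4.928)·Km = 205 − 35.4.
Km = 169.6/36.43 = 4.66 μM; then Vmax = 35.4(4.66+0.856)/0.856 = 228 nmol/s.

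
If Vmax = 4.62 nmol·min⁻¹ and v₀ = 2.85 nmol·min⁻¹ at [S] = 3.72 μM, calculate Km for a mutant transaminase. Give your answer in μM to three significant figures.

From v = Vmax[S]/(Km+[S]), Km = [S](Vmax − v)/v.
Km = 3.72 × (4.62 − 2.85) / 2.85 = 6.584/2.85 = 2.31 μM.

2.31 μM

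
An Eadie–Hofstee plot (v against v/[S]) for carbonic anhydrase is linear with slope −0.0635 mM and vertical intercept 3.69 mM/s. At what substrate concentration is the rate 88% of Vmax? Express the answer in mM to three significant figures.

The Eadie–Hofstee slope gives Km = 0.0635 mM (slope = −Km).
v/Vmax = [S]/(Km+[S]) = 0.88 ⇒ [S] = Km·0.88/(1−0.88) = 0.0635 × 7.333 = 0.466 mM.

0.466 mM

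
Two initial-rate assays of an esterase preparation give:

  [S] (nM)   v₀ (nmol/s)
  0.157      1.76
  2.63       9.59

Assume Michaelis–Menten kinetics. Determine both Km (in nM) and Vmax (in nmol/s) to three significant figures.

From v = Vmax[S]/(Km+[S]), each point gives Vmax = v(Km+[S])/[S].
Equating: 1.76(Km+0.157)/0.157 = 9.59(Km+2.63)/2.63.
11.21·Km + 1.76 = 3.646·Km + 9.59, so (11.21 − 3.646)·Km = 9.59 − 1.76.
Km = 7.830/7.564 = 1.04 nM; then Vmax = 1.76(1.04+0.157)/0.157 = 13.4 nmol/s.

Km = 1.04 nM; Vmax = 13.4 nmol/s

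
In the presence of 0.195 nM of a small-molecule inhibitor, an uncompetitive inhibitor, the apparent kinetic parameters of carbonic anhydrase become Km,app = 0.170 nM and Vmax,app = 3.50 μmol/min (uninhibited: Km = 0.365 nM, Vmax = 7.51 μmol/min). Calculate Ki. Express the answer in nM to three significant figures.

Uncompetitive: Vmax,app = Vmax/α (and Km,app = Km/α) with α = 1 + [I]/Ki.
α = Vmax/Vmax,app = 7.51/3.50 = 2.146.
Ki = [I]/(α − 1) = 0.195/1.146 = 0.170 nM.

0.170 nM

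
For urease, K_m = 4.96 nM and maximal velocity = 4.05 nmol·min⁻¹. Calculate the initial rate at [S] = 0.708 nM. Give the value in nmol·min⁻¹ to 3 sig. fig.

[S]/(Km+[S]) = 0.708/5.668 = 0.1249, the fractional saturation.
v = 0.1249 × Vmax = 0.1249 × 4.05 = 0.506 nmol·min⁻¹.

0.506 nmol·min⁻¹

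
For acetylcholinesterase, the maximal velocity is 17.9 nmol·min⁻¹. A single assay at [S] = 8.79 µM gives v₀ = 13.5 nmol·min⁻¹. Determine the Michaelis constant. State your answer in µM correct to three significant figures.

From v = Vmax[S]/(Km+[S]), Km = [S](Vmax − v)/v.
Km = 8.79 × (17.9 − 13.5) / 13.5 = 38.68/13.5 = 2.86 µM.

2.86 µM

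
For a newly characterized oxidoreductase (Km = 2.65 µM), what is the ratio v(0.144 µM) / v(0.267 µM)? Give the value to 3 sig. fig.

0.563

Since Vmax cancels, v₂/v₁ = [S]₂(Km+[S]₁) / [S]₁(Km+[S]₂).
= 0.144×(2.65+0.267) / (0.267×(2.65+0.144)) = 0.4200/0.7460 = 0.563.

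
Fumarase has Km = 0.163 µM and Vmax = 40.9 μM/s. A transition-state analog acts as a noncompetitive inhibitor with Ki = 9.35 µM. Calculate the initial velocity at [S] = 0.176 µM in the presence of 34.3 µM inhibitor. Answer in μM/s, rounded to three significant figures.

With α = 1 + [I]/Ki = 1 + 34.3/9.35 = 4.668, the noncompetitive rate law is v = (Vmax/α)·[S] / (Km + [S]).
v = (40.9/4.668)×0.176 / (0.163 + 0.176) = 1.542/0.3390 = 4.55 μM/s.

4.55 μM/s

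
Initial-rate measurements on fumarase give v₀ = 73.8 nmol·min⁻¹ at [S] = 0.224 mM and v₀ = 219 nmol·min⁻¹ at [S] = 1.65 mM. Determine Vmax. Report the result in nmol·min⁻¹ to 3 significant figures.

317 nmol·min⁻¹

In reciprocal form, 1/v = (Km/Vmax)·(1/[S]) + 1/Vmax. The two points give (1/[S], 1/v) = (4.464, 0.01355) and (0.6061, 0.004566).
Slope = (0.01355 − 0.004566)/(4.464 − 0.6061) = 0.002329; intercept = 0.01355 − 0.002329×4.464 = 0.003155.
Vmax = 1/intercept = 317 nmol·min⁻¹; Km = slope × Vmax = 0.002329 × 317 = 0.738 mM.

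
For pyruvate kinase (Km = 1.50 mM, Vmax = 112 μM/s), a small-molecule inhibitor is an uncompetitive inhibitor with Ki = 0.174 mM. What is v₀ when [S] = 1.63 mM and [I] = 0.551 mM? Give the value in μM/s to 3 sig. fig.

22.0 μM/s

α = 1 + [I]/Ki = 1 + 0.551/0.174 = 4.167.
For an uncompetitive inhibitor, both parameters are divided by α, giving Vmax/α and Km/α: Km,app = 0.360 mM, Vmax,app = 26.9 μM/s.
v = Vmax,app·[S]/(Km,app + [S]) = 26.9 × 1.63/(0.360 + 1.63) = 22.0 μM/s.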